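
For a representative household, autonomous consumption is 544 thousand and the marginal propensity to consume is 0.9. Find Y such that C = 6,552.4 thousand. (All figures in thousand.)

544 + 0.9Y = 6552.4
0.9Y = 6008.4, so Y = 6008.4/0.9 = 6676

Y = 6676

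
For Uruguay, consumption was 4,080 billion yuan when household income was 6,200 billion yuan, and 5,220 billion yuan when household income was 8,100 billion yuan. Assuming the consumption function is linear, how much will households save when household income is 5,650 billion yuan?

S = 1900

MPC = (5220 − 4080)/(8100 − 6200) = 1140/1900 = 0.6
a = 4080 − 0.6(6200) = 4080 − 3720 = 360
C = 360 + 0.6(5650) = 3750
S = 5650 − 3750 = 1900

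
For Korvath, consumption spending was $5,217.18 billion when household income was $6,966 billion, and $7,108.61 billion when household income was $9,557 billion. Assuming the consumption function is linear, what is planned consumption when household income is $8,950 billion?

MPC = (7108.61 − 5217.18)/(9557 − 6966) = 1891.43/2591 = 0.73
a = 5217.18 − 0.73(6966) = 5217.18 − 5085.18 = 132
C = 132 + 0.73(8950) = 132 + 6533.5 = 6665.5

C = 6665.5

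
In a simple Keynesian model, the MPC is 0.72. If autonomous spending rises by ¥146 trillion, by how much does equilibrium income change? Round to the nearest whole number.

ΔY ≈ 521

The multiplier is 1/(1 − MPC) = 1/0.28.
ΔY = 146/0.28 = 521.43 ≈ 521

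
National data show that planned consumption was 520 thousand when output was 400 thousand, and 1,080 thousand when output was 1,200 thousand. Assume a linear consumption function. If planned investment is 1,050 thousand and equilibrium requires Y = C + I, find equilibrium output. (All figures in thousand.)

Y = 4300

MPC = (1080 − 520)/(1200 − 400) = 560/800 = 0.7
a = 520 − 0.7(400) = 240
Equilibrium: Y = 240 + 0.7Y + 1050
0.3Y = 1290, so Y = 1290/0.3 = 4300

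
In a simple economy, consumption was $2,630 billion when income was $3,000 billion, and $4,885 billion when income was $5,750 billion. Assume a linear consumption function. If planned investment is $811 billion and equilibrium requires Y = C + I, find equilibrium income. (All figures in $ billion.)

Y = 5450

MPC = (4885 − 2630)/(5750 − 3000) = 2255/2750 = 0.82
a = 2630 − 0.82(3000) = 170
Equilibrium: Y = 170 + 0.82Y + 811
0.18Y = 981, so Y = 981/0.18 = 5450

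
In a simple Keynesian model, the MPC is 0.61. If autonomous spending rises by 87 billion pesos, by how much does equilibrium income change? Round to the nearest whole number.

The multiplier is 1/(1 − MPC) = 1/0.39.
ΔY = 87/0.39 = 223.08 ≈ 223

ΔY ≈ 223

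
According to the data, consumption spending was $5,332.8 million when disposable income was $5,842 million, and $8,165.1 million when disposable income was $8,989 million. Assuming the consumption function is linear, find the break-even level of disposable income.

Y = 750

MPC = (8165.1 − 5332.8)/(8989 − 5842) = 2832.3/3147 = 0.9
a = 5332.8 − 0.9(5842) = 5332.8 − 5257.8 = 75
Break-even: Y = a/(1−MPC) = 75/0.1 = 750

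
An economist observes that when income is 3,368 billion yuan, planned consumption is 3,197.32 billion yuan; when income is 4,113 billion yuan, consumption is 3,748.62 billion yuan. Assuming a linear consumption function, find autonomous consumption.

a = 705

MPC = ΔC/ΔY = (3748.62 − 3197.32)/(4113 − 3368) = 551.3/745 = 0.74
a = C − MPC·Y = 3197.32 − 0.74(3368) = 3197.32 − 2492.32 = 705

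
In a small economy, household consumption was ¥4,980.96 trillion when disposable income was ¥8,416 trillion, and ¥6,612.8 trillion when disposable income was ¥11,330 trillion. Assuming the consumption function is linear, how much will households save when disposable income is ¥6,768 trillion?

S = 2709.92

MPC = (6612.8 − 4980.96)/(11330 − 8416) = 1631.84/2914 = 0.56
a = 4980.96 − 0.56(8416) = 4980.96 − 4712.96 = 268
C = 268 + 0.56(6768) = 4058.08
S = 6768 − 4058.08 = 2709.92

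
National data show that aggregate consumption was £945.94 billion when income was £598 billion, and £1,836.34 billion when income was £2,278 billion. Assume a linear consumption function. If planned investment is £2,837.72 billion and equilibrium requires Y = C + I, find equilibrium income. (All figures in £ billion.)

Y = 7376

MPC = (1836.34 − 945.94)/(2278 − 598) = 890.4/1680 = 0.53
a = 945.94 − 0.53(598) = 629
Equilibrium: Y = 629 + 0.53Y + 2837.72
0.47Y = 3466.72, so Y = 3466.72/0.47 = 7376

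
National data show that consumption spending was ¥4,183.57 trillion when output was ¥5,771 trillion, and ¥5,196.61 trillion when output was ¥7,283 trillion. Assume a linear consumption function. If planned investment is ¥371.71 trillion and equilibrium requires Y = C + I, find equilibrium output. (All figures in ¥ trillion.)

MPC = (5196.61 − 4183.57)/(7283 − 5771) = 1013.04/1512 = 0.67
a = 4183.57 − 0.67(5771) = 317
Equilibrium: Y = 317 + 0.67Y + 371.71
0.33Y = 688.71, so Y = 688.71/0.33 = 2087

Y = 2087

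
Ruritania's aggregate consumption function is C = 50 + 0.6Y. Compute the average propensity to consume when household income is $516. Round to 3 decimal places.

C = 50 + 0.6(516) = 359.6
APC = C/Y = 359.6/516 = 0.697

APC = 0.697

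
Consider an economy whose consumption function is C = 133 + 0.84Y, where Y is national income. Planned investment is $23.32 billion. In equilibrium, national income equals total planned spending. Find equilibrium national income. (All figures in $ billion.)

Y = C + I = 133 + 0.84Y + 23.32
Y − 0.84Y = 156.32
0.16Y = 156.32, so Y = 156.32/0.16 = 977

Y = 977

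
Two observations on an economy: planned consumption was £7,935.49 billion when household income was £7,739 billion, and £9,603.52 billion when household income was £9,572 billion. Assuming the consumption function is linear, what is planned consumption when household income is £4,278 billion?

C = 4785.98

MPC = (9603.52 − 7935.49)/(9572 − 7739) = 1668.03/1833 = 0.91
a = 7935.49 − 0.91(7739) = 7935.49 − 7042.49 = 893
C = 893 + 0.91(4278) = 893 + 3892.98 = 4785.98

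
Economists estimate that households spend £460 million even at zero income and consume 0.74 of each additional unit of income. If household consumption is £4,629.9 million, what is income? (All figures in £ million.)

Y = 5635

460 + 0.74Y = 4629.9
0.74Y = 4169.9, so Y = 4169.9/0.74 = 5635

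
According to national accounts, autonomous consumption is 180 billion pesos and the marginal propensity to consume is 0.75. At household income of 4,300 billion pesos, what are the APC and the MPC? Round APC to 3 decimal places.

APC = 0.792; MPC = 0.75

MPC = 0.75 (the slope of the consumption function)
C = 180 + 0.75(4300) = 3405, so APC = 3405/4300 = 0.792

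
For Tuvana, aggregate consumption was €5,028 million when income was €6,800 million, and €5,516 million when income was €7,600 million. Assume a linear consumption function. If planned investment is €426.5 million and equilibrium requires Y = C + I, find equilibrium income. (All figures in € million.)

Y = 3350

MPC = (5516 − 5028)/(7600 − 6800) = 488/800 = 0.61
a = 5028 − 0.61(6800) = 880
Equilibrium: Y = 880 + 0.61Y + 426.5
0.39Y = 1306.5, so Y = 1306.5/0.39 = 3350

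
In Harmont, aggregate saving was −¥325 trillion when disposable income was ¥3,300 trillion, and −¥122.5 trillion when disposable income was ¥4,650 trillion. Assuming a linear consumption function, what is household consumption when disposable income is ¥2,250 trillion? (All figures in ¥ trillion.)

C = 2732.5

MPS = ΔS/ΔY = (-122.5 − (-325))/(4650 − 3300) = 202.5/1350 = 0.15
MPC = 1 − MPS = 0.85
Autonomous saving = -325 − 0.15(3300) = -820, so a = 820
C = 820 + 0.85(2250) = 820 + 1912.5 = 2732.5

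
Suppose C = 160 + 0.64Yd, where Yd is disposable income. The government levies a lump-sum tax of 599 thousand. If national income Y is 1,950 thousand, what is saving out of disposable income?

Yd = Y − T = 1950 − 599 = 1351
C = 160 + 0.64(1351) = 160 + 864.64 = 1024.64
S = Yd − C = 1351 − 1024.64 = 326.36

S = 326.36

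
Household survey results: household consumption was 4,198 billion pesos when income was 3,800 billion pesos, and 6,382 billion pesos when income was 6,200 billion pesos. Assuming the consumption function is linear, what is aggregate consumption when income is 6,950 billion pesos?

MPC = (6382 − 4198)/(6200 − 3800) = 2184/2400 = 0.91
a = 4198 − 0.91(3800) = 4198 − 3458 = 740
C = 740 + 0.91(6950) = 740 + 6324.5 = 7064.5

C = 7064.5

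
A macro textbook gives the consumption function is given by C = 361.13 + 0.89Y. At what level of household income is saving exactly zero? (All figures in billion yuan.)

At break-even, C = Y: 361.13 + 0.89Y = Y
0.11Y = 361.13, so Y = 361.13/0.11 = 3283

Y = 3283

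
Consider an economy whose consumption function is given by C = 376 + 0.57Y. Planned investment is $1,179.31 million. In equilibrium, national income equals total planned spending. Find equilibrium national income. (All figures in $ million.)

Y = C + I = 376 + 0.57Y + 1179.31
Y − 0.57Y = 1555.31
0.43Y = 1555.31, so Y = 1555.31/0.43 = 3617

Y = 3617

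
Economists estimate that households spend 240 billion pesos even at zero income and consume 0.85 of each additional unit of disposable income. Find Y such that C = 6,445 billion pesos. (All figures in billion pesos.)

240 + 0.85Y = 6445
0.85Y = 6205, so Y = 6205/0.85 = 7300

Y = 7300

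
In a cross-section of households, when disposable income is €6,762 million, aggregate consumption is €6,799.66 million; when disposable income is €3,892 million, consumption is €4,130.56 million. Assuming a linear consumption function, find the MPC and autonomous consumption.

MPC = 0.93; a = 511

MPC = ΔC/ΔY = (6799.66 − 4130.56)/(6762 − 3892) = 2669.1/2870 = 0.93
a = C − MPC·Y = 4130.56 − 0.93(3892) = 4130.56 − 3619.56 = 511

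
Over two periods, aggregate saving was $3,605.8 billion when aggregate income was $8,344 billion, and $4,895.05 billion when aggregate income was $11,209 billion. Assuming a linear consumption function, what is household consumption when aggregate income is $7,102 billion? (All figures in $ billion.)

MPS = ΔS/ΔY = (4895.05 − 3605.8)/(11209 − 8344) = 1289.25/2865 = 0.45
MPC = 1 − MPS = 0.55
Autonomous saving = 3605.8 − 0.45(8344) = -149, so a = 149
C = 149 + 0.55(7102) = 149 + 3906.1 = 4055.1

C = 4055.1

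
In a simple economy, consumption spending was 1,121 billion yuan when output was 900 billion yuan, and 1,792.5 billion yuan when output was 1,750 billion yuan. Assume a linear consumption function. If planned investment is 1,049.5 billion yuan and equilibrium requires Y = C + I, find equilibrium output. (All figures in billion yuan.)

Y = 6950

MPC = (1792.5 − 1121)/(1750 − 900) = 671.5/850 = 0.79
a = 1121 − 0.79(900) = 410
Equilibrium: Y = 410 + 0.79Y + 1049.5
0.21Y = 1459.5, so Y = 1459.5/0.21 = 6950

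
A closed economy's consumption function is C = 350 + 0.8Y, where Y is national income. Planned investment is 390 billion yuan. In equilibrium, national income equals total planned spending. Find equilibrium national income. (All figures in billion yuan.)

Y = 3700

Y = C + I = 350 + 0.8Y + 390
Y − 0.8Y = 740
0.2Y = 740, so Y = 740/0.2 = 3700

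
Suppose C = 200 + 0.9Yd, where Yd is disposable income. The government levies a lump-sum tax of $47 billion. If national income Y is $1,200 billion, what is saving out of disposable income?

Yd = Y − T = 1200 − 47 = 1153
C = 200 + 0.9(1153) = 200 + 1037.7 = 1237.7
S = Yd − C = 1153 − 1237.7 = -84.7

S = -84.7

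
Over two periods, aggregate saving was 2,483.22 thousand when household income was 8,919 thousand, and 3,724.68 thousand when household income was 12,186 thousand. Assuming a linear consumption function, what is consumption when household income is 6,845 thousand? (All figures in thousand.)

MPS = ΔS/ΔY = (3724.68 − 2483.22)/(12186 − 8919) = 1241.46/3267 = 0.38
MPC = 1 − MPS = 0.62
Autonomous saving = 2483.22 − 0.38(8919) = -906, so a = 906
C = 906 + 0.62(6845) = 906 + 4243.9 = 5149.9

C = 5149.9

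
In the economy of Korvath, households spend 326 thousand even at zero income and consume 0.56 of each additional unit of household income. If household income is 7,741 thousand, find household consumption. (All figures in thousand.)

C = 326 + 0.56(7741) = 326 + 4334.96 = 4660.96

C = 4660.96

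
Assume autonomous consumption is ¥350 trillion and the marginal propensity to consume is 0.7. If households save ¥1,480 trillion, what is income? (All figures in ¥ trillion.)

Y = 6100

S = Y − C = -350 + 0.3Y
-350 + 0.3Y = 1480, so 0.3Y = 1830 and Y = 6100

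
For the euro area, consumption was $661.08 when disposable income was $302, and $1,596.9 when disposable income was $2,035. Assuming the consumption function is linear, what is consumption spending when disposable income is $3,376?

MPC = (1596.9 − 661.08)/(2035 − 302) = 935.82/1733 = 0.54
a = 661.08 − 0.54(302) = 661.08 − 163.08 = 498
C = 498 + 0.54(3376) = 498 + 1823.04 = 2321.04

C = 2321.04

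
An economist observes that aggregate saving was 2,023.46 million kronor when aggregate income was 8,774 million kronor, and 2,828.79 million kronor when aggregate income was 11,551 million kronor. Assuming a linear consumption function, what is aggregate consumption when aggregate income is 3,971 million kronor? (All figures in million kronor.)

C = 3340.41

MPS = ΔS/ΔY = (2828.79 − 2023.46)/(11551 − 8774) = 805.33/2777 = 0.29
MPC = 1 − MPS = 0.71
Autonomous saving = 2023.46 − 0.29(8774) = -521, so a = 521
C = 521 + 0.71(3971) = 521 + 2819.41 = 3340.41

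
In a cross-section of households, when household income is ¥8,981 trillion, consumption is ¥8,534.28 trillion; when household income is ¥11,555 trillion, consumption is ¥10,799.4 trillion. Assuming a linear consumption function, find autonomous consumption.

MPC = ΔC/ΔY = (10799.4 − 8534.28)/(11555 − 8981) = 2265.12/2574 = 0.88
a = C − MPC·Y = 8534.28 − 0.88(8981) = 8534.28 − 7903.28 = 631

a = 631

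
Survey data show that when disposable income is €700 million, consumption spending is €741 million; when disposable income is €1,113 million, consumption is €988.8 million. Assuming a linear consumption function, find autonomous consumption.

a = 321

MPC = ΔC/ΔY = (988.8 − 741)/(1113 − 700) = 247.8/413 = 0.6
a = C − MPC·Y = 741 − 0.6(700) = 741 − 420 = 321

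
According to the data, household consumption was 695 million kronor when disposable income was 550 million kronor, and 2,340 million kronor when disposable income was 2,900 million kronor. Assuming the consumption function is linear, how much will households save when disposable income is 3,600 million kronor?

MPC = (2340 − 695)/(2900 − 550) = 1645/2350 = 0.7
a = 695 − 0.7(550) = 695 − 385 = 310
C = 310 + 0.7(3600) = 2830
S = 3600 − 2830 = 770

S = 770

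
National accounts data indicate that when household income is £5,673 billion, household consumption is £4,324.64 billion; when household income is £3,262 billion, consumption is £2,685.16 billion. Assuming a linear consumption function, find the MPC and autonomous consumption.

MPC = ΔC/ΔY = (4324.64 − 2685.16)/(5673 − 3262) = 1639.48/2411 = 0.68
a = C − MPC·Y = 2685.16 − 0.68(3262) = 2685.16 − 2218.16 = 467

MPC = 0.68; a = 467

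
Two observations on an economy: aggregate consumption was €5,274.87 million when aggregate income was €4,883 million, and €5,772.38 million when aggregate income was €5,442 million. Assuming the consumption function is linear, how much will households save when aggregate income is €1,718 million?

S = -740.02

MPC = (5772.38 − 5274.87)/(5442 − 4883) = 497.51/559 = 0.89
a = 5274.87 − 0.89(4883) = 5274.87 − 4345.87 = 929
C = 929 + 0.89(1718) = 2458.02
S = 1718 − 2458.02 = -740.02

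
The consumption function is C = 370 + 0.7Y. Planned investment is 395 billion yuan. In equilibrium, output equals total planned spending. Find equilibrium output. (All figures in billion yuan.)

Y = 2550

Y = C + I = 370 + 0.7Y + 395
Y − 0.7Y = 765
0.3Y = 765, so Y = 765/0.3 = 2550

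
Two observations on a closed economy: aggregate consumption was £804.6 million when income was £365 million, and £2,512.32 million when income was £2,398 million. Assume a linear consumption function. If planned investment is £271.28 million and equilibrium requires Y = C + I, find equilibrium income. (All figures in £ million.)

Y = 4808

MPC = (2512.32 − 804.6)/(2398 − 365) = 1707.72/2033 = 0.84
a = 804.6 − 0.84(365) = 498
Equilibrium: Y = 498 + 0.84Y + 271.28
0.16Y = 769.28, so Y = 769.28/0.16 = 4808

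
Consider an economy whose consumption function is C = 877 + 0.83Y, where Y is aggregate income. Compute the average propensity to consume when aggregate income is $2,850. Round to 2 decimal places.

APC = 1.14

C = 877 + 0.83(2850) = 3242.5
APC = C/Y = 3242.5/2850 = 1.14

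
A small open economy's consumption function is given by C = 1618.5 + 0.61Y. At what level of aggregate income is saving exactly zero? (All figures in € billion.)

At break-even, C = Y: 1618.5 + 0.61Y = Y
0.39Y = 1618.5, so Y = 1618.5/0.39 = 4150

Y = 4150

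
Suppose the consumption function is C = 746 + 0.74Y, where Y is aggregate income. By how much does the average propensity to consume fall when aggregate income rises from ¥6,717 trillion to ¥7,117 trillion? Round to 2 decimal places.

ΔAPC = 0.01

At Y = 6717: C = 746 + 0.74(6717) = 5716.58, APC = 5716.58/6717 = 0.851
At Y = 7117: C = 6012.58, APC = 6012.58/7117 = 0.845
Fall in APC = 0.851 − 0.845 = 0.006 ≈ 0.01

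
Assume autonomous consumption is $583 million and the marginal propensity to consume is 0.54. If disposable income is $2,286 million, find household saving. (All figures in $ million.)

S = 468.56

C = 583 + 0.54(2286) = 583 + 1234.44 = 1817.44
S = Y − C = 2286 − 1817.44 = 468.56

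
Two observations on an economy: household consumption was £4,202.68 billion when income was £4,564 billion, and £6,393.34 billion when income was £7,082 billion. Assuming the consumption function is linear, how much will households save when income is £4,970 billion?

S = 414.1

MPC = (6393.34 − 4202.68)/(7082 − 4564) = 2190.66/2518 = 0.87
a = 4202.68 − 0.87(4564) = 4202.68 − 3970.68 = 232
C = 232 + 0.87(4970) = 4555.9
S = 4970 − 4555.9 = 414.1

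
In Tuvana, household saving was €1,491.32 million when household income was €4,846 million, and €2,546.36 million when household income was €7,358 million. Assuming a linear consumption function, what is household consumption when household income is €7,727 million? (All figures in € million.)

MPS = ΔS/ΔY = (2546.36 − 1491.32)/(7358 − 4846) = 1055.04/2512 = 0.42
MPC = 1 − MPS = 0.58
Autonomous saving = 1491.32 − 0.42(4846) = -544, so a = 544
C = 544 + 0.58(7727) = 544 + 4481.66 = 5025.66

C = 5025.66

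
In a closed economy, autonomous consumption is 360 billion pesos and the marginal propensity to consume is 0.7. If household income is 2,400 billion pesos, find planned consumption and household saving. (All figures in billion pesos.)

C = 2040; S = 360

C = 360 + 0.7(2400) = 360 + 1680 = 2040
S = Y − C = 2400 − 2040 = 360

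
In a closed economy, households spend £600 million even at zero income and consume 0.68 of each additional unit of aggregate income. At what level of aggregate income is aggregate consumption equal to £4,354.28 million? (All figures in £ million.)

600 + 0.68Y = 4354.28
0.68Y = 3754.28, so Y = 3754.28/0.68 = 5521

Y = 5521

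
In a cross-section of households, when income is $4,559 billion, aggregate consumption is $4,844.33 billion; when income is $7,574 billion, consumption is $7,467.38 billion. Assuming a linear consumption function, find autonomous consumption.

a = 878

MPC = ΔC/ΔY = (7467.38 − 4844.33)/(7574 − 4559) = 2623.05/3015 = 0.87
a = C − MPC·Y = 4844.33 − 0.87(4559) = 4844.33 − 3966.33 = 878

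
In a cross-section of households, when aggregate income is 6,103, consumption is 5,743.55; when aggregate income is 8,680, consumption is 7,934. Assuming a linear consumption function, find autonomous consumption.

a = 556

MPC = ΔC/ΔY = (7934 − 5743.55)/(8680 − 6103) = 2190.45/2577 = 0.85
a = C − MPC·Y = 5743.55 − 0.85(6103) = 5743.55 − 5187.55 = 556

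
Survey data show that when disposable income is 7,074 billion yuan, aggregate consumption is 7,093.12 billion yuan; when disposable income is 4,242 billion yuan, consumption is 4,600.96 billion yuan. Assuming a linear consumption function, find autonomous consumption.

a = 868

MPC = ΔC/ΔY = (7093.12 − 4600.96)/(7074 − 4242) = 2492.16/2832 = 0.88
a = C − MPC·Y = 4600.96 − 0.88(4242) = 4600.96 − 3732.96 = 868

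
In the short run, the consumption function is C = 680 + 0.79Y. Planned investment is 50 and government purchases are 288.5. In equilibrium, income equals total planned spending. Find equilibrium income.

Y = 4850

Y = C + I + G = 680 + 0.79Y + 50 + 288.5
Y − 0.79Y = 1018.5
0.21Y = 1018.5, so Y = 1018.5/0.21 = 4850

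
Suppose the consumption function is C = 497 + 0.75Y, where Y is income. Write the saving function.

S = Y − C = Y − (497 + 0.75Y) = -497 + (1 − 0.75)Y

S = -497 + 0.25Y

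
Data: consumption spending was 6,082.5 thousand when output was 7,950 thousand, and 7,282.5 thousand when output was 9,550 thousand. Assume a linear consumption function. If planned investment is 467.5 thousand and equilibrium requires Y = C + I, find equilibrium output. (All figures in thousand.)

MPC = (7282.5 − 6082.5)/(9550 − 7950) = 1200/1600 = 0.75
a = 6082.5 − 0.75(7950) = 120
Equilibrium: Y = 120 + 0.75Y + 467.5
0.25Y = 587.5, so Y = 587.5/0.25 = 2350

Y = 2350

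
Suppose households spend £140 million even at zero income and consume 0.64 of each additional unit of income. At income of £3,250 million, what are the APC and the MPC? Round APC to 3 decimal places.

APC = 0.683; MPC = 0.64

MPC = 0.64 (the slope of the consumption function)
C = 140 + 0.64(3250) = 2220, so APC = 2220/3250 = 0.683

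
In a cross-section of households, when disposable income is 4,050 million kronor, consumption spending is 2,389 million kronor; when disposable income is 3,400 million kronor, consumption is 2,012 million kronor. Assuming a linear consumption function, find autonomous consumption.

MPC = ΔC/ΔY = (2389 − 2012)/(4050 − 3400) = 377/650 = 0.58
a = C − MPC·Y = 2012 − 0.58(3400) = 2012 − 1972 = 40

a = 40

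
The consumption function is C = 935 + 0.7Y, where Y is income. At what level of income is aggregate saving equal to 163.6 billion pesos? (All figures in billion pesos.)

S = Y − C = -935 + 0.3Y
-935 + 0.3Y = 163.6, so 0.3Y = 1098.6 and Y = 3662

Y = 3662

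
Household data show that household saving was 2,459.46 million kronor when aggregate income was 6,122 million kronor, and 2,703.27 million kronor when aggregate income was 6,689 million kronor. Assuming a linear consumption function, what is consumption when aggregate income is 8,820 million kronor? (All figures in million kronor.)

C = 5200.4

MPS = ΔS/ΔY = (2703.27 − 2459.46)/(6689 − 6122) = 243.81/567 = 0.43
MPC = 1 − MPS = 0.57
Autonomous saving = 2459.46 − 0.43(6122) = -173, so a = 173
C = 173 + 0.57(8820) = 173 + 5027.4 = 5200.4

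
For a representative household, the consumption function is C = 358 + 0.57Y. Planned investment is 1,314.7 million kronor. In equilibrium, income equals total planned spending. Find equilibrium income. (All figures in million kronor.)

Y = 3890

Y = C + I = 358 + 0.57Y + 1314.7
Y − 0.57Y = 1672.7
0.43Y = 1672.7, so Y = 1672.7/0.43 = 3890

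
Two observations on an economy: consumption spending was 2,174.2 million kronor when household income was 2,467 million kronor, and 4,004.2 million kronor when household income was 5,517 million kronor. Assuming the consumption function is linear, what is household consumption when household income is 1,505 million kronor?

MPC = (4004.2 − 2174.2)/(5517 − 2467) = 1830/3050 = 0.6
a = 2174.2 − 0.6(2467) = 2174.2 − 1480.2 = 694
C = 694 + 0.6(1505) = 694 + 903 = 1597

C = 1597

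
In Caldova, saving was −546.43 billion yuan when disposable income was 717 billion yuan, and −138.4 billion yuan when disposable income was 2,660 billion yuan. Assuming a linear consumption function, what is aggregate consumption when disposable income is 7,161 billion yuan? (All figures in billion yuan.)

C = 6354.19

MPS = ΔS/ΔY = (-138.4 − (-546.43))/(2660 − 717) = 408.03/1943 = 0.21
MPC = 1 − MPS = 0.79
Autonomous saving = -546.43 − 0.21(717) = -697, so a = 697
C = 697 + 0.79(7161) = 697 + 5657.19 = 6354.19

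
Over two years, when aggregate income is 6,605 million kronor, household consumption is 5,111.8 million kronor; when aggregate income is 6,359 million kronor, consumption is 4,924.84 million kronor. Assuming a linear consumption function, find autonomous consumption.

a = 92

MPC = ΔC/ΔY = (5111.8 − 4924.84)/(6605 − 6359) = 186.96/246 = 0.76
a = C − MPC·Y = 4924.84 − 0.76(6359) = 4924.84 − 4832.84 = 92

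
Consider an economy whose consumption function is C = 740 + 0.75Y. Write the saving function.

S = Y − C = Y − (740 + 0.75Y) = -740 + (1 − 0.75)Y

S = -740 + 0.25Y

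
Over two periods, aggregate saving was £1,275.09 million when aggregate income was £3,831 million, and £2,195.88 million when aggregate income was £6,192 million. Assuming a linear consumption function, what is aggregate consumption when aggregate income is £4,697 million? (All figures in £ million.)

MPS = ΔS/ΔY = (2195.88 − 1275.09)/(6192 − 3831) = 920.79/2361 = 0.39
MPC = 1 − MPS = 0.61
Autonomous saving = 1275.09 − 0.39(3831) = -219, so a = 219
C = 219 + 0.61(4697) = 219 + 2865.17 = 3084.17

C = 3084.17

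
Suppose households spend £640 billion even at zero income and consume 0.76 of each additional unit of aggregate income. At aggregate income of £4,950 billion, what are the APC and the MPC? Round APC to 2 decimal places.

APC = 0.89; MPC = 0.76

MPC = 0.76 (the slope of the consumption function)
C = 640 + 0.76(4950) = 4402, so APC = 4402/4950 = 0.89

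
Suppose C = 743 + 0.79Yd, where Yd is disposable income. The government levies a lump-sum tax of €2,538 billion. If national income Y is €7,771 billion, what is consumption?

C = 4877.07

Yd = Y − T = 7771 − 2538 = 5233
C = 743 + 0.79(5233) = 743 + 4134.07 = 4877.07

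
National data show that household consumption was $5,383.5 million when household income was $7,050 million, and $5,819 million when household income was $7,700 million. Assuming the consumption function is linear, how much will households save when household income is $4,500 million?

S = 825

MPC = (5819 − 5383.5)/(7700 − 7050) = 435.5/650 = 0.67
a = 5383.5 − 0.67(7050) = 5383.5 − 4723.5 = 660
C = 660 + 0.67(4500) = 3675
S = 4500 − 3675 = 825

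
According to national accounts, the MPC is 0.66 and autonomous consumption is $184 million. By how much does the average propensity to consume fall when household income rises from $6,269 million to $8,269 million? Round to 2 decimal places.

ΔAPC = 0.01

At Y = 6269: C = 184 + 0.66(6269) = 4321.54, APC = 4321.54/6269 = 0.689
At Y = 8269: C = 5641.54, APC = 5641.54/8269 = 0.682
Fall in APC = 0.689 − 0.682 = 0.007 ≈ 0.01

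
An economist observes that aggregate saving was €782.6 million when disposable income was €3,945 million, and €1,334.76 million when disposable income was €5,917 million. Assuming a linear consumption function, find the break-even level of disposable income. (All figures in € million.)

MPS = ΔS/ΔY = (1334.76 − 782.6)/(5917 − 3945) = 552.16/1972 = 0.28
MPC = 1 − MPS = 0.72
From S(3945) = 782.6: −a + 0.28(3945) = 782.6, so a = 1104.6 − 782.6 = 322
Break-even (S = 0): Y = a/MPS = 322/0.28 = 1150

Y = 1150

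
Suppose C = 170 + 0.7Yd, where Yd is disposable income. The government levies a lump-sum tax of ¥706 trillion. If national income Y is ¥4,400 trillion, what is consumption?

Yd = Y − T = 4400 − 706 = 3694
C = 170 + 0.7(3694) = 170 + 2585.8 = 2755.8

C = 2755.8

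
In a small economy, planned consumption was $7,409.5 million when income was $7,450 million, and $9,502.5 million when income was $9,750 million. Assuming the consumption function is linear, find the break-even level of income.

Y = 7000

MPC = (9502.5 − 7409.5)/(9750 − 7450) = 2093/2300 = 0.91
a = 7409.5 − 0.91(7450) = 7409.5 − 6779.5 = 630
Break-even: Y = a/(1−MPC) = 630/0.09 = 7000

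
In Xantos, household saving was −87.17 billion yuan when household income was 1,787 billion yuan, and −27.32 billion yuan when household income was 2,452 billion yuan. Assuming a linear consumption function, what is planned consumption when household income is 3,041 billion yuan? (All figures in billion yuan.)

MPS = ΔS/ΔY = (-27.32 − (-87.17))/(2452 − 1787) = 59.85/665 = 0.09
MPC = 1 − MPS = 0.91
Autonomous saving = -87.17 − 0.09(1787) = -248, so a = 248
C = 248 + 0.91(3041) = 248 + 2767.31 = 3015.31

C = 3015.31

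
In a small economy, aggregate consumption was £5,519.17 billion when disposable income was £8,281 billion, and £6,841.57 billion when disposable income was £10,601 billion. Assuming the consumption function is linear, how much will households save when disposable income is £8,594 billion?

MPC = (6841.57 − 5519.17)/(10601 − 8281) = 1322.4/2320 = 0.57
a = 5519.17 − 0.57(8281) = 5519.17 − 4720.17 = 799
C = 799 + 0.57(8594) = 5697.58
S = 8594 − 5697.58 = 2896.42

S = 2896.42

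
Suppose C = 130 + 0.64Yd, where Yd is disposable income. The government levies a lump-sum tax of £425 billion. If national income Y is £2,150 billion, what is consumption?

Yd = Y − T = 2150 − 425 = 1725
C = 130 + 0.64(1725) = 130 + 1104 = 1234

C = 1234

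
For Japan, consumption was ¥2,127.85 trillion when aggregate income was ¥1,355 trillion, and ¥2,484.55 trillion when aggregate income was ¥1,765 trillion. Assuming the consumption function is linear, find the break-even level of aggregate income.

MPC = (2484.55 − 2127.85)/(1765 − 1355) = 356.7/410 = 0.87
a = 2127.85 − 0.87(1355) = 2127.85 − 1178.85 = 949
Break-even: Y = a/(1−MPC) = 949/0.13 = 7300

Y = 7300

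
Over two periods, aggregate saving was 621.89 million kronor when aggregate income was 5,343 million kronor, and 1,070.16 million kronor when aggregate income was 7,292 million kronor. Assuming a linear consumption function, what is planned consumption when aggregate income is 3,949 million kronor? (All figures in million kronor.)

C = 3647.73

MPS = ΔS/ΔY = (1070.16 − 621.89)/(7292 − 5343) = 448.27/1949 = 0.23
MPC = 1 − MPS = 0.77
Autonomous saving = 621.89 − 0.23(5343) = -607, so a = 607
C = 607 + 0.77(3949) = 607 + 3040.73 = 3647.73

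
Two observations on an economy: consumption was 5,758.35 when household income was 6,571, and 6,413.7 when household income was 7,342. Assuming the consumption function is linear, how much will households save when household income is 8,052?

MPC = (6413.7 − 5758.35)/(7342 − 6571) = 655.35/771 = 0.85
a = 5758.35 − 0.85(6571) = 5758.35 − 5585.35 = 173
C = 173 + 0.85(8052) = 7017.2
S = 8052 − 7017.2 = 1034.8

S = 1034.8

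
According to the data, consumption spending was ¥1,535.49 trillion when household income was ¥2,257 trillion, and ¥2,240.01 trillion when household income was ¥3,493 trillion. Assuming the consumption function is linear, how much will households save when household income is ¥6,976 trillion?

MPC = (2240.01 − 1535.49)/(3493 − 2257) = 704.52/1236 = 0.57
a = 1535.49 − 0.57(2257) = 1535.49 − 1286.49 = 249
C = 249 + 0.57(6976) = 4225.32
S = 6976 − 4225.32 = 2750.68

S = 2750.68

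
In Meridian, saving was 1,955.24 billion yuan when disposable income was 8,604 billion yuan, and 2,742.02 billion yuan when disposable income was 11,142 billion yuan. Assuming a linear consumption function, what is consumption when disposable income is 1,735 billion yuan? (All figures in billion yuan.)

C = 1909.15

MPS = ΔS/ΔY = (2742.02 − 1955.24)/(11142 − 8604) = 786.78/2538 = 0.31
MPC = 1 − MPS = 0.69
Autonomous saving = 1955.24 − 0.31(8604) = -712, so a = 712
C = 712 + 0.69(1735) = 712 + 1197.15 = 1909.15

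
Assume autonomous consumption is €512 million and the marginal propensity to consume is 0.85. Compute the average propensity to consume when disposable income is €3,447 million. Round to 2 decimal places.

C = 512 + 0.85(3447) = 3441.95
APC = C/Y = 3441.95/3447 = 1.00

APC = 1.00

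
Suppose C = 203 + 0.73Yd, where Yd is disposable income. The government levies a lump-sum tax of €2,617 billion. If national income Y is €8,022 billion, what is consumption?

Yd = Y − T = 8022 − 2617 = 5405
C = 203 + 0.73(5405) = 203 + 3945.65 = 4148.65

C = 4148.65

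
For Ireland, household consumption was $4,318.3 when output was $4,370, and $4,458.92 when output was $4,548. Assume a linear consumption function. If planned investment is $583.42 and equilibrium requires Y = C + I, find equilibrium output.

MPC = (4458.92 − 4318.3)/(4548 − 4370) = 140.62/178 = 0.79
a = 4318.3 − 0.79(4370) = 866
Equilibrium: Y = 866 + 0.79Y + 583.42
0.21Y = 1449.42, so Y = 1449.42/0.21 = 6902

Y = 6902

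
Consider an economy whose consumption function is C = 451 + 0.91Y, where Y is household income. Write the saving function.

S = Y − C = Y − (451 + 0.91Y) = -451 + (1 − 0.91)Y

S = -451 + 0.09Y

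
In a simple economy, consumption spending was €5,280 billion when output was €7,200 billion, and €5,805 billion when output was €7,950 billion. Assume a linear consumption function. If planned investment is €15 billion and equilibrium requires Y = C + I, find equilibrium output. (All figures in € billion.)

MPC = (5805 − 5280)/(7950 − 7200) = 525/750 = 0.7
a = 5280 − 0.7(7200) = 240
Equilibrium: Y = 240 + 0.7Y + 15
0.3Y = 255, so Y = 255/0.3 = 850

Y = 850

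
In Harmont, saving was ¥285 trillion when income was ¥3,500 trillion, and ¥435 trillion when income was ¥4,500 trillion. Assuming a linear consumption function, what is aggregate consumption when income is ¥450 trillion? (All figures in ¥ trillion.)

MPS = ΔS/ΔY = (435 − 285)/(4500 − 3500) = 150/1000 = 0.15
MPC = 1 − MPS = 0.85
Autonomous saving = 285 − 0.15(3500) = -240, so a = 240
C = 240 + 0.85(450) = 240 + 382.5 = 622.5

C = 622.5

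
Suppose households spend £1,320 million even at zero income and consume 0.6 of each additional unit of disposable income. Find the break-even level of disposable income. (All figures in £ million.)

Y = 3300

At break-even, C = Y: 1320 + 0.6Y = Y
0.4Y = 1320, so Y = 1320/0.4 = 3300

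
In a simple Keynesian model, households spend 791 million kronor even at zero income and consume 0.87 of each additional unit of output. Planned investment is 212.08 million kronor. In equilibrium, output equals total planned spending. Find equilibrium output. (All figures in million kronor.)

Y = 7716

Y = C + I = 791 + 0.87Y + 212.08
Y − 0.87Y = 1003.08
0.13Y = 1003.08, so Y = 1003.08/0.13 = 7716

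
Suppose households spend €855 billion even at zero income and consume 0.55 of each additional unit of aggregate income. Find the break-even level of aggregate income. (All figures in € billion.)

At break-even, C = Y: 855 + 0.55Y = Y
0.45Y = 855, so Y = 855/0.45 = 1900

Y = 1900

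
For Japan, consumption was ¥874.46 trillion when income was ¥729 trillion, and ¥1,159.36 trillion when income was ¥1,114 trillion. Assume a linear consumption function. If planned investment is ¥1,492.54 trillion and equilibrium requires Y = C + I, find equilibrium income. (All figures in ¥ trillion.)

MPC = (1159.36 − 874.46)/(1114 − 729) = 284.9/385 = 0.74
a = 874.46 − 0.74(729) = 335
Equilibrium: Y = 335 + 0.74Y + 1492.54
0.26Y = 1827.54, so Y = 1827.54/0.26 = 7029

Y = 7029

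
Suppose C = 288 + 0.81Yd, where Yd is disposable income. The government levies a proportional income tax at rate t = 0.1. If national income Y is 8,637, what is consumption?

C = 6584.373

Yd = (1 − 0.1)(8637) = 0.9(8637) = 7773.3
C = 288 + 0.81(7773.3) = 288 + 6296.373 = 6584.373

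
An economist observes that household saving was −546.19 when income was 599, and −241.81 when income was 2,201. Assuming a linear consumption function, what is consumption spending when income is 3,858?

C = 3784.98

MPS = ΔS/ΔY = (-241.81 − (-546.19))/(2201 − 599) = 304.38/1602 = 0.19
MPC = 1 − MPS = 0.81
Autonomous saving = -546.19 − 0.19(599) = -660, so a = 660
C = 660 + 0.81(3858) = 660 + 3124.98 = 3784.98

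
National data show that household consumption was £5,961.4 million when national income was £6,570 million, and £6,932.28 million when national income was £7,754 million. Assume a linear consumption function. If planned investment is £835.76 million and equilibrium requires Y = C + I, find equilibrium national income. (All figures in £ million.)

MPC = (6932.28 − 5961.4)/(7754 − 6570) = 970.88/1184 = 0.82
a = 5961.4 − 0.82(6570) = 574
Equilibrium: Y = 574 + 0.82Y + 835.76
0.18Y = 1409.76, so Y = 1409.76/0.18 = 7832

Y = 7832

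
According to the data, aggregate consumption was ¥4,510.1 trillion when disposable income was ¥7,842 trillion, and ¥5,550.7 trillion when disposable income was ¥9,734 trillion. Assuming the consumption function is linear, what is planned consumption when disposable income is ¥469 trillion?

C = 454.95

MPC = (5550.7 − 4510.1)/(9734 − 7842) = 1040.6/1892 = 0.55
a = 4510.1 − 0.55(7842) = 4510.1 − 4313.1 = 197
C = 197 + 0.55(469) = 197 + 257.95 = 454.95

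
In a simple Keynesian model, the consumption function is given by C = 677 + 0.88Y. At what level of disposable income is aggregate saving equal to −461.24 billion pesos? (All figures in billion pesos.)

Y = 1798

S = Y − C = -677 + 0.12Y
-677 + 0.12Y = -461.24, so 0.12Y = 215.76 and Y = 1798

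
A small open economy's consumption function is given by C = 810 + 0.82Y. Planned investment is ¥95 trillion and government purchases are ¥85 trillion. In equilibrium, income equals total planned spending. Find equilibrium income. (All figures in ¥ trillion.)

Y = 5500

Y = C + I + G = 810 + 0.82Y + 95 + 85
Y − 0.82Y = 990
0.18Y = 990, so Y = 990/0.18 = 5500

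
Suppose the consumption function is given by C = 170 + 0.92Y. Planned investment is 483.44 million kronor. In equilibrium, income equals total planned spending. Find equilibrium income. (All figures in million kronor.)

Y = C + I = 170 + 0.92Y + 483.44
Y − 0.92Y = 653.44
0.08Y = 653.44, so Y = 653.44/0.08 = 8168

Y = 8168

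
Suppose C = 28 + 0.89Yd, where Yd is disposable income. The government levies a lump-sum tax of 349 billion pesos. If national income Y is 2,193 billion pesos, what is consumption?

Yd = Y − T = 2193 − 349 = 1844
C = 28 + 0.89(1844) = 28 + 1641.16 = 1669.16

C = 1669.16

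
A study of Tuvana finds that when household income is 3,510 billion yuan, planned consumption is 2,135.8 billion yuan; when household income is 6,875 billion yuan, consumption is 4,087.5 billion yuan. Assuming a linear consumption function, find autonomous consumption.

MPC = ΔC/ΔY = (4087.5 − 2135.8)/(6875 − 3510) = 1951.7/3365 = 0.58
a = C − MPC·Y = 2135.8 − 0.58(3510) = 2135.8 − 2035.8 = 100

a = 100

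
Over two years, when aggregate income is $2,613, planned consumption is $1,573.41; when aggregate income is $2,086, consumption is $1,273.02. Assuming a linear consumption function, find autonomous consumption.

a = 84

MPC = ΔC/ΔY = (1573.41 − 1273.02)/(2613 − 2086) = 300.39/527 = 0.57
a = C − MPC·Y = 1273.02 − 0.57(2086) = 1273.02 − 1189.02 = 84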